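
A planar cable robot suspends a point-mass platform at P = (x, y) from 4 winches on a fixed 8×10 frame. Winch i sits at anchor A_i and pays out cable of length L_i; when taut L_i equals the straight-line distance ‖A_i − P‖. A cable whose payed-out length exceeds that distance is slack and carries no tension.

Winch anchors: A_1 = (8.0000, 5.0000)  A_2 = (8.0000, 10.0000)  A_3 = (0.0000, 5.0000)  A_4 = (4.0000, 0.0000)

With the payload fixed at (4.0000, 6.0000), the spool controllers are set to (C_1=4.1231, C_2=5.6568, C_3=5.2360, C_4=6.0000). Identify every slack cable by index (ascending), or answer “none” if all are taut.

3

cable 1: √((4.0000)²+(-1.0000)²)=4.1231, C_1=4.1231: taut
cable 2: √((4.0000)²+(4.0000)²)=5.6569, C_2=5.6568: taut
cable 3: √((-4.0000)²+(-1.0000)²)=4.1231, C_3=5.2360: slack
cable 4: √((0.0000)²+(-6.0000)²)=6.0000, C_4=6.0000: taut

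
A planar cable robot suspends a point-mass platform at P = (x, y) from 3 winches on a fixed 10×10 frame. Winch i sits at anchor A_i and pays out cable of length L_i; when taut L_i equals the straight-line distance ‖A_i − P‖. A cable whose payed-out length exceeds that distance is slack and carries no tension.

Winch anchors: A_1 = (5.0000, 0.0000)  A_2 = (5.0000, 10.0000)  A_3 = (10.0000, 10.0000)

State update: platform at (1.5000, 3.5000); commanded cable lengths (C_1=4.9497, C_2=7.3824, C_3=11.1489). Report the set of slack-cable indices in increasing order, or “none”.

cable 1: L_1 = ‖A_1−P‖ = 4.9497;  C_1 = 4.9497 → taut
cable 2: L_2 = ‖A_2−P‖ = 7.3824;  C_2 = 7.3824 → taut
cable 3: L_3 = ‖A_3−P‖ = 10.7005;  C_3 = 11.1489 → slack

3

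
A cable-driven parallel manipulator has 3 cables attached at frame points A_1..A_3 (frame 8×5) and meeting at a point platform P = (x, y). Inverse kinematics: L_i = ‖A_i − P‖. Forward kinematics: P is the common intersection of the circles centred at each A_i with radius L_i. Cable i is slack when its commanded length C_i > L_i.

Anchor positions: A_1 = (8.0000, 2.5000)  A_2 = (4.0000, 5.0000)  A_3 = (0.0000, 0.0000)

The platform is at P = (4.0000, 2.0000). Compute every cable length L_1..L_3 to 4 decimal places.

cable 1: Δx=4.0000, Δy=0.5000; L_1 = √(Δx²+Δy²) = 4.0311
cable 2: Δx=0.0000, Δy=3.0000; L_2 = √(Δx²+Δy²) = 3.0000
cable 3: Δx=-4.0000, Δy=-2.0000; L_3 = √(Δx²+Δy²) = 4.4721

(4.0311, 3.0000, 4.4721)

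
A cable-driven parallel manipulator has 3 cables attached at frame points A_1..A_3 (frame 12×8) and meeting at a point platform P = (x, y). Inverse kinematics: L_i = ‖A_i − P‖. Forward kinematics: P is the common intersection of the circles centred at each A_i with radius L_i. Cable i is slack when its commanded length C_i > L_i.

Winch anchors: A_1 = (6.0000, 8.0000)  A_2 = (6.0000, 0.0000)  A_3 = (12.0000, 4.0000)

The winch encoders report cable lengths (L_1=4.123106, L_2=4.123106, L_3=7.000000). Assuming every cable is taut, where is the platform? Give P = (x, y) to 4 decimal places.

(5.0000, 4.0000)

circle eqns → linear via eq_j − eq_1; set k_j = A_j·A_j − L_j²
k_1 = 36.0000+64.0000−17.0000 = 83.0000
0.0000·x + 16.0000·y = k_1−k_2 = 64.0000
-12.0000·x + 8.0000·y = k_1−k_3 = -28.0000
solve first two rows → x=5.0000, y=4.0000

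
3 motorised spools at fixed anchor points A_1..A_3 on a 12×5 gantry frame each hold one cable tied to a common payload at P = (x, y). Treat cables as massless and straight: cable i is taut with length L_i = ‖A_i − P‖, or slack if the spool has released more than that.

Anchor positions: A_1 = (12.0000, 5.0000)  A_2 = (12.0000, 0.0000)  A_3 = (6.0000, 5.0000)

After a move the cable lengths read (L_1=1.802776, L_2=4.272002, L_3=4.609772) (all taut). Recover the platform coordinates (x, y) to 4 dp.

each cable: (A_i−P)·(A_i−P) = L_i²; let k_i = ‖A_i‖²−L_i²
k_1 = 144.0000+25.0000−3.2500 = 165.7500
row 1: 0.0000x + 10.0000y = 40.0000  (k_2=125.7500)
row 2: 12.0000x + 0.0000y = 126.0000  (k_3=39.7500)
Cramer on rows 1–2 → x = 10.5000, y = 4.0000

(10.5000, 4.0000)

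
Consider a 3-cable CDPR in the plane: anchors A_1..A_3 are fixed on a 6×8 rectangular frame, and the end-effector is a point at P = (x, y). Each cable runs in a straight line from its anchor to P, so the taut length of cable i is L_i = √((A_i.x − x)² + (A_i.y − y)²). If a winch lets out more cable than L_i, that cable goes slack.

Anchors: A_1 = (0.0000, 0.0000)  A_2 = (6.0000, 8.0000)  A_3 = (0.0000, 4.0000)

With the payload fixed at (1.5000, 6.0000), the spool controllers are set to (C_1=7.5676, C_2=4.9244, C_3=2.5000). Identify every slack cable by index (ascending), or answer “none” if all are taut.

1

cable 1: L_1 = ‖A_1−P‖ = 6.1847;  C_1 = 7.5676 → slack
cable 2: L_2 = ‖A_2−P‖ = 4.9244;  C_2 = 4.9244 → taut
cable 3: L_3 = ‖A_3−P‖ = 2.5000;  C_3 = 2.5000 → taut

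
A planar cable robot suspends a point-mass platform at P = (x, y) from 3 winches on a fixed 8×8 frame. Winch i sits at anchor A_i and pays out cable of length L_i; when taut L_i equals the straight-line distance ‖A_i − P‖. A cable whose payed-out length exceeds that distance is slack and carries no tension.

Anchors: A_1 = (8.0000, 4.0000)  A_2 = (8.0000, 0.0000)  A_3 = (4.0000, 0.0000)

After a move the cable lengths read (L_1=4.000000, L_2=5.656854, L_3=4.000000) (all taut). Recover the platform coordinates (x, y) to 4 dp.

(4.0000, 4.0000)

each cable: (A_i−P)·(A_i−P) = L_i²; let q_i = ‖A_i‖²−L_i²
q_1 = 64.0000+16.0000−16.0000 = 64.0000
row 1: 0.0000x + 8.0000y = 32.0000  (q_2=32.0000)
row 2: 8.0000x + 8.0000y = 64.0000  (q_3=0.0000)
Cramer on rows 1–2 → x = 4.0000, y = 4.0000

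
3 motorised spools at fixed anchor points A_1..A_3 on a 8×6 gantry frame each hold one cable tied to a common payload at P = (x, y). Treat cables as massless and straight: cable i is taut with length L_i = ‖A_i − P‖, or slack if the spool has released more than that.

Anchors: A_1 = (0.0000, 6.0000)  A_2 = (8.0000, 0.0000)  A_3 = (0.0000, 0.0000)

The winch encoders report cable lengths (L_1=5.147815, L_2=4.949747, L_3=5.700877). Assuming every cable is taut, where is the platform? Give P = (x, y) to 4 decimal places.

circle eqns → linear via eq_j − eq_1; set q_j = A_j·A_j − L_j²
q_1 = 0.0000+36.0000−26.5000 = 9.5000
-16.0000·x + 12.0000·y = q_1−q_2 = -30.0000
0.0000·x + 12.0000·y = q_1−q_3 = 42.0000
solve first two rows → x=4.5000, y=3.5000

(4.5000, 3.5000)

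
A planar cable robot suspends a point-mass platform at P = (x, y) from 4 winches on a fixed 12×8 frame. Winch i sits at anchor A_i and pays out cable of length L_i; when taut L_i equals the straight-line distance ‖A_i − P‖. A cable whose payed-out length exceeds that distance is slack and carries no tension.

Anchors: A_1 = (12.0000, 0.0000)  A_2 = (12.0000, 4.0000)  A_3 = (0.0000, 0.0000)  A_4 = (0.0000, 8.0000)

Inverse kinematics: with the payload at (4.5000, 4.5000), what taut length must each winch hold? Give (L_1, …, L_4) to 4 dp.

(8.7464, 7.5166, 6.3640, 5.7009)

L_1 = √((12.0000−4.5000)² + (0.0000−4.5000)²) = 8.7464
L_2 = √((12.0000−4.5000)² + (4.0000−4.5000)²) = 7.5166
L_3 = √((0.0000−4.5000)² + (0.0000−4.5000)²) = 6.3640
L_4 = √((0.0000−4.5000)² + (8.0000−4.5000)²) = 5.7009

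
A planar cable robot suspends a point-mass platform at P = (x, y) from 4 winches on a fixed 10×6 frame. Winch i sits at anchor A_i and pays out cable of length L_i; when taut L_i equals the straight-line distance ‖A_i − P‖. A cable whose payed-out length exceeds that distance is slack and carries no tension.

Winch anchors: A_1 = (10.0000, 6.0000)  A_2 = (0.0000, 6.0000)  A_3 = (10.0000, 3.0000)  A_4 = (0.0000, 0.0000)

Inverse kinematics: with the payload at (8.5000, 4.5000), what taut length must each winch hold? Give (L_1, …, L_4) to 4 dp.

(2.1213, 8.6313, 2.1213, 9.6177)

L_1: Δ = A_1−P = (1.5000, 1.5000) → ‖Δ‖ = √4.5000 = 2.1213
L_2: Δ = A_2−P = (-8.5000, 1.5000) → ‖Δ‖ = √74.5000 = 8.6313
L_3: Δ = A_3−P = (1.5000, -1.5000) → ‖Δ‖ = √4.5000 = 2.1213
L_4: Δ = A_4−P = (-8.5000, -4.5000) → ‖Δ‖ = √92.5000 = 9.6177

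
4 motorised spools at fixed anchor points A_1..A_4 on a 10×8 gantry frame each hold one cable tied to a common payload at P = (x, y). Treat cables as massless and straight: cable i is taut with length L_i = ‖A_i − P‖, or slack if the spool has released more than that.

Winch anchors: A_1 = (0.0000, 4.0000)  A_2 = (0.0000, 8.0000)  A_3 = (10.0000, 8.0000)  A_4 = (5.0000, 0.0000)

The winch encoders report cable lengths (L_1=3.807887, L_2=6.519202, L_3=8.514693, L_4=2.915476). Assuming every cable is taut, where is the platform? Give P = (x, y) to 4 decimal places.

expand ‖A_i−P‖²=L_i² and subtract eq 1 (q_i ≔ ‖A_i‖²−L_i²)
q_1 = 0.0000+16.0000−14.5000 = 1.5000
eq1−eq2 → [0.0000  -8.0000]·P = -20.0000
eq1−eq3 → [-20.0000  -8.0000]·P = -90.0000
eq1−eq4 → [-10.0000  8.0000]·P = -15.0000
2×2 solve → P = (3.5000, 2.5000)
check cable 4: ‖A_4−P‖² = 8.5000 ≈ L_4² = 8.5000 ✓

(3.5000, 2.5000)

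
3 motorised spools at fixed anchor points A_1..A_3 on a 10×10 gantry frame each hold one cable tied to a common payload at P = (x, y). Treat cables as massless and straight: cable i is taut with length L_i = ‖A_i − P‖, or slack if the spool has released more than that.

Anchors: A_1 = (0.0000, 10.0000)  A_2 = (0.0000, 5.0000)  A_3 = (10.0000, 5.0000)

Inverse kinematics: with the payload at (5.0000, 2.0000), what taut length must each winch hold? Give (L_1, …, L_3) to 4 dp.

L_1: Δ = A_1−P = (-5.0000, 8.0000) → ‖Δ‖ = √89.0000 = 9.4340
L_2: Δ = A_2−P = (-5.0000, 3.0000) → ‖Δ‖ = √34.0000 = 5.8310
L_3: Δ = A_3−P = (5.0000, 3.0000) → ‖Δ‖ = √34.0000 = 5.8310

(9.4340, 5.8310, 5.8310)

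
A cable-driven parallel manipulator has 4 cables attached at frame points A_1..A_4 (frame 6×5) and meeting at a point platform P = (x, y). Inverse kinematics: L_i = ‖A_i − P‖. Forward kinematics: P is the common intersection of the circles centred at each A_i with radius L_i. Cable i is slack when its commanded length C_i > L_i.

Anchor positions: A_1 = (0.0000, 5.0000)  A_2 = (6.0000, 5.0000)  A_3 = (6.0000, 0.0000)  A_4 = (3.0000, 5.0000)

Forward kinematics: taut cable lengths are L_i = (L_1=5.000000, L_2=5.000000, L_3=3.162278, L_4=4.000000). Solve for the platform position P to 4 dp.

each cable: (A_i−P)·(A_i−P) = L_i²; let q_i = ‖A_i‖²−L_i²
q_1 = 0.0000+25.0000−25.0000 = 0.0000
row 1: -12.0000x + 0.0000y = -36.0000  (q_2=36.0000)
row 2: -12.0000x + 10.0000y = -26.0000  (q_3=26.0000)
row 3: -6.0000x + 0.0000y = -18.0000  (q_4=18.0000)
Cramer on rows 1–2 → x = 3.0000, y = 1.0000
check cable 4: ‖A_4−P‖² = 16.0000 ≈ L_4² = 16.0000 ✓

(3.0000, 1.0000)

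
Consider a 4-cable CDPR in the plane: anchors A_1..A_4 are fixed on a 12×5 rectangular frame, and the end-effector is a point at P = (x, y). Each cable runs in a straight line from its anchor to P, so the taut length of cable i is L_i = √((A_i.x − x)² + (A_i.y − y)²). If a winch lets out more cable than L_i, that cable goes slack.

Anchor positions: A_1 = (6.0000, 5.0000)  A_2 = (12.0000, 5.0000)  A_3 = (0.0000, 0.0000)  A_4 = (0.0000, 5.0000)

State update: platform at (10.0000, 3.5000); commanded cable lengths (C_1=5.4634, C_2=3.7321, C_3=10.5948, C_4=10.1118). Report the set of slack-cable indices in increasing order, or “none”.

1, 2

cable 1: √((-4.0000)²+(1.5000)²)=4.2720, C_1=5.4634: slack
cable 2: √((2.0000)²+(1.5000)²)=2.5000, C_2=3.7321: slack
cable 3: √((-10.0000)²+(-3.5000)²)=10.5948, C_3=10.5948: taut
cable 4: √((-10.0000)²+(1.5000)²)=10.1119, C_4=10.1118: taut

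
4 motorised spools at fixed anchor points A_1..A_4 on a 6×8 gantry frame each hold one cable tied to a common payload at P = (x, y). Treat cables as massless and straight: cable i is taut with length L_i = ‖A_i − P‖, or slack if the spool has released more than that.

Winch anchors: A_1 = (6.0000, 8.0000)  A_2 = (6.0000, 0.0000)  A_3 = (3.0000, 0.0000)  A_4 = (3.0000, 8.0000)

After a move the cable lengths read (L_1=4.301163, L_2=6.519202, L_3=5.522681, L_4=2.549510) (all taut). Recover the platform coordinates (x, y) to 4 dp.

(2.5000, 5.5000)

circle eqns → linear via eq_j − eq_1; set q_j = A_j·A_j − L_j²
q_1 = 36.0000+64.0000−18.5000 = 81.5000
0.0000·x + 16.0000·y = q_1−q_2 = 88.0000
6.0000·x + 16.0000·y = q_1−q_3 = 103.0000
6.0000·x + 0.0000·y = q_1−q_4 = 15.0000
solve first two rows → x=2.5000, y=5.5000
check cable 4: ‖A_4−P‖² = 6.5000 ≈ L_4² = 6.5000 ✓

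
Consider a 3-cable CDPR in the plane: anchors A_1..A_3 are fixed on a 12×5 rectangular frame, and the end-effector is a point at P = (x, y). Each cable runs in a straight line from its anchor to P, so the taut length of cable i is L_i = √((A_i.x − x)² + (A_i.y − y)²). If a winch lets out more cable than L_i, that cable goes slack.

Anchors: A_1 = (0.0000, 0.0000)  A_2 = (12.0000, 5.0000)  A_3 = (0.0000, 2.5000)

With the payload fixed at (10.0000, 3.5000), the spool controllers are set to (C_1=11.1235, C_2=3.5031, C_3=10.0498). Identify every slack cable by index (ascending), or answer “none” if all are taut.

cable 1: L_1 = ‖A_1−P‖ = 10.5948;  C_1 = 11.1235 → slack
cable 2: L_2 = ‖A_2−P‖ = 2.5000;  C_2 = 3.5031 → slack
cable 3: L_3 = ‖A_3−P‖ = 10.0499;  C_3 = 10.0498 → taut

1, 2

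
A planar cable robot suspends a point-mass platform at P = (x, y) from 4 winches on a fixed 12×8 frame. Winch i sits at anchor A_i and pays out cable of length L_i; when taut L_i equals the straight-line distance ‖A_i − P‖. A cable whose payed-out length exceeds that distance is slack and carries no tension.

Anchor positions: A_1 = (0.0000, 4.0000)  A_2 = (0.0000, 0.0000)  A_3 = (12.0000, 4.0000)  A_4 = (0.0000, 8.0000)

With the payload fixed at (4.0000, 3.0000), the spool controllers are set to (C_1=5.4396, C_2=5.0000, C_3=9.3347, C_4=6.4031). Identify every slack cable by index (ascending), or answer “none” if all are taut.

1, 3

cable 1: √((-4.0000)²+(1.0000)²)=4.1231, C_1=5.4396: slack
cable 2: √((-4.0000)²+(-3.0000)²)=5.0000, C_2=5.0000: taut
cable 3: √((8.0000)²+(1.0000)²)=8.0623, C_3=9.3347: slack
cable 4: √((-4.0000)²+(5.0000)²)=6.4031, C_4=6.4031: taut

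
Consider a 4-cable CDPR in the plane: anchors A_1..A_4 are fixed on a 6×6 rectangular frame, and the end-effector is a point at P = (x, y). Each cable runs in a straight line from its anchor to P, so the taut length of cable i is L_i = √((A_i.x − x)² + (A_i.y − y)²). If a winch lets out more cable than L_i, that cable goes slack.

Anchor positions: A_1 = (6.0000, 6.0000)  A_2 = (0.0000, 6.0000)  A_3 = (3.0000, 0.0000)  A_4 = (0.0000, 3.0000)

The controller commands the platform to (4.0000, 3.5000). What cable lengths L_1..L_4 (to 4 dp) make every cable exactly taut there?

L_1 = √((6.0000−4.0000)² + (6.0000−3.5000)²) = 3.2016
L_2 = √((0.0000−4.0000)² + (6.0000−3.5000)²) = 4.7170
L_3 = √((3.0000−4.0000)² + (0.0000−3.5000)²) = 3.6401
L_4 = √((0.0000−4.0000)² + (3.0000−3.5000)²) = 4.0311

(3.2016, 4.7170, 3.6401, 4.0311)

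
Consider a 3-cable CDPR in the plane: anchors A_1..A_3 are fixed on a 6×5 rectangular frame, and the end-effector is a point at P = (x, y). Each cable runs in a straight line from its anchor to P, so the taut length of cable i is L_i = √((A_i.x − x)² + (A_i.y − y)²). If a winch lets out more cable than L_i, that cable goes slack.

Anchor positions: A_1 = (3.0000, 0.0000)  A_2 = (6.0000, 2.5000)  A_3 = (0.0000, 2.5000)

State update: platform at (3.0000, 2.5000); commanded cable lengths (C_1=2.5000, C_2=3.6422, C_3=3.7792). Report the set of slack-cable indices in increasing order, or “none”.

cable 1: √((0.0000)²+(-2.5000)²)=2.5000, C_1=2.5000: taut
cable 2: √((3.0000)²+(0.0000)²)=3.0000, C_2=3.6422: slack
cable 3: √((-3.0000)²+(0.0000)²)=3.0000, C_3=3.7792: slack

2, 3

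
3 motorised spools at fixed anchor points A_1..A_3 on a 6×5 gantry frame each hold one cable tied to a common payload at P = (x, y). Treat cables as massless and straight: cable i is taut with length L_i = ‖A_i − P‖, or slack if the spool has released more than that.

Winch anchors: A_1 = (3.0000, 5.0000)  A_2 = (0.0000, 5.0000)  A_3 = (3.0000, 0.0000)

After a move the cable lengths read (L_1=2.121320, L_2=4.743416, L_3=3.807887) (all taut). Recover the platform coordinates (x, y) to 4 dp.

(4.5000, 3.5000)

each cable: (A_i−P)·(A_i−P) = L_i²; let c_i = ‖A_i‖²−L_i²
c_1 = 9.0000+25.0000−4.5000 = 29.5000
row 1: 6.0000x + 0.0000y = 27.0000  (c_2=2.5000)
row 2: 0.0000x + 10.0000y = 35.0000  (c_3=-5.5000)
Cramer on rows 1–2 → x = 4.5000, y = 3.5000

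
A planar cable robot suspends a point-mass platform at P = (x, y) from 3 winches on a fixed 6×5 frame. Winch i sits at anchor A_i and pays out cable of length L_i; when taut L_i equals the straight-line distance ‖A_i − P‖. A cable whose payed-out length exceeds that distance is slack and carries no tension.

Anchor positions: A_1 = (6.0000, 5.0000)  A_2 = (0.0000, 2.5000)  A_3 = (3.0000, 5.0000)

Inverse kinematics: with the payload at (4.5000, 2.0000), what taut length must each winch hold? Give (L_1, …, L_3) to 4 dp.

L_1 = √((6.0000−4.5000)² + (5.0000−2.0000)²) = 3.3541
L_2 = √((0.0000−4.5000)² + (2.5000−2.0000)²) = 4.5277
L_3 = √((3.0000−4.5000)² + (5.0000−2.0000)²) = 3.3541

(3.3541, 4.5277, 3.3541)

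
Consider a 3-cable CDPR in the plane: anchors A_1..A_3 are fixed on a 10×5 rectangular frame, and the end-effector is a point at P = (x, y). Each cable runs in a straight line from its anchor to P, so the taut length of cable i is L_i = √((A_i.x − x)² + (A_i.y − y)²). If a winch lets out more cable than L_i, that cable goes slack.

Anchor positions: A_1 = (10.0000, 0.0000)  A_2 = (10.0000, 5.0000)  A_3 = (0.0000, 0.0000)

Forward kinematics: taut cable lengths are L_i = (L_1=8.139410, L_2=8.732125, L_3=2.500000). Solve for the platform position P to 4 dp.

circle eqns → linear via eq_j − eq_1; set q_j = A_j·A_j − L_j²
q_1 = 100.0000+0.0000−66.2500 = 33.7500
0.0000·x − 10.0000·y = q_1−q_2 = -15.0000
20.0000·x + 0.0000·y = q_1−q_3 = 40.0000
solve first two rows → x=2.0000, y=1.5000

(2.0000, 1.5000)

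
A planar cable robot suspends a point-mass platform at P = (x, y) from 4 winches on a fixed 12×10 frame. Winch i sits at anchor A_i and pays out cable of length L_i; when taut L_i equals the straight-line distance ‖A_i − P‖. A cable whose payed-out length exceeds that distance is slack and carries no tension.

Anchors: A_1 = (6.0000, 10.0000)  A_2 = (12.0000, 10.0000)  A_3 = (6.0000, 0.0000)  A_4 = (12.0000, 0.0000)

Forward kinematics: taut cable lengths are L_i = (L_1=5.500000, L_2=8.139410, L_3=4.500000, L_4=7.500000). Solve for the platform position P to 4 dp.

circle eqns → linear via eq_j − eq_1; set k_j = A_j·A_j − L_j²
k_1 = 36.0000+100.0000−30.2500 = 105.7500
-12.0000·x + 0.0000·y = k_1−k_2 = -72.0000
0.0000·x + 20.0000·y = k_1−k_3 = 90.0000
-12.0000·x + 20.0000·y = k_1−k_4 = 18.0000
solve first two rows → x=6.0000, y=4.5000
check cable 4: ‖A_4−P‖² = 56.2500 ≈ L_4² = 56.2500 ✓

(6.0000, 4.5000)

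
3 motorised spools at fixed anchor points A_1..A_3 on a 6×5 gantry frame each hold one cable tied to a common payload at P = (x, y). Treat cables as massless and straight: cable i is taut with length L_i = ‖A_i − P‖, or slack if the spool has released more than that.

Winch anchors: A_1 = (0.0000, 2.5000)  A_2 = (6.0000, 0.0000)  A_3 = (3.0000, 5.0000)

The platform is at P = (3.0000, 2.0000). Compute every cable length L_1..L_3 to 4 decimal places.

cable 1: Δx=-3.0000, Δy=0.5000; L_1 = √(Δx²+Δy²) = 3.0414
cable 2: Δx=3.0000, Δy=-2.0000; L_2 = √(Δx²+Δy²) = 3.6056
cable 3: Δx=0.0000, Δy=3.0000; L_3 = √(Δx²+Δy²) = 3.0000

(3.0414, 3.6056, 3.0000)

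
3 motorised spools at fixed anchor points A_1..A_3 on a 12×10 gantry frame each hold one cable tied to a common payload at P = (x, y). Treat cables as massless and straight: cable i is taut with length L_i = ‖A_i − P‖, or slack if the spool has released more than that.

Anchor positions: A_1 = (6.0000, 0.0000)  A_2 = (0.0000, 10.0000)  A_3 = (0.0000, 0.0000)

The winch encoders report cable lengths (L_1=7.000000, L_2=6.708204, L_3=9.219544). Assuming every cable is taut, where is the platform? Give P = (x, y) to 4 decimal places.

(6.0000, 7.0000)

expand ‖A_i−P‖²=L_i² and subtract eq 1 (c_i ≔ ‖A_i‖²−L_i²)
c_1 = 36.0000+0.0000−49.0000 = -13.0000
eq1−eq2 → [12.0000  -20.0000]·P = -68.0000
eq1−eq3 → [12.0000  0.0000]·P = 72.0000
2×2 solve → P = (6.0000, 7.0000)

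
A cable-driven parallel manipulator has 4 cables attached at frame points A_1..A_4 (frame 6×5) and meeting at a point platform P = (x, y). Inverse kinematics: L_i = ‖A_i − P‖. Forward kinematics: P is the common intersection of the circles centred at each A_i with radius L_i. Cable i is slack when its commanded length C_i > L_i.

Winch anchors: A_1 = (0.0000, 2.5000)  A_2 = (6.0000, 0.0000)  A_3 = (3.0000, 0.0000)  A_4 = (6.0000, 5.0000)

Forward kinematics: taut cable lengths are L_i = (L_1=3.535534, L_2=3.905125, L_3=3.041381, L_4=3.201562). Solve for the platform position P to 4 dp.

expand ‖A_i−P‖²=L_i² and subtract eq 1 (q_i ≔ ‖A_i‖²−L_i²)
q_1 = 0.0000+6.2500−12.5000 = -6.2500
eq1−eq2 → [-12.0000  5.0000]·P = -27.0000
eq1−eq3 → [-6.0000  5.0000]·P = -6.0000
eq1−eq4 → [-12.0000  -5.0000]·P = -57.0000
2×2 solve → P = (3.5000, 3.0000)
check cable 4: ‖A_4−P‖² = 10.2500 ≈ L_4² = 10.2500 ✓

(3.5000, 3.0000)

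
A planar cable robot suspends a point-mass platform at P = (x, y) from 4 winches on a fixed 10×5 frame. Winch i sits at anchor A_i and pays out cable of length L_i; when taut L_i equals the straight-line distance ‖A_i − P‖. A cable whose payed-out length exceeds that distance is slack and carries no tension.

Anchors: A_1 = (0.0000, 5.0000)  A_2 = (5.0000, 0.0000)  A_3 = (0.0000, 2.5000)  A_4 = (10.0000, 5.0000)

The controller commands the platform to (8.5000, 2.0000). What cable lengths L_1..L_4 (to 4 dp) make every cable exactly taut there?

(9.0139, 4.0311, 8.5147, 3.3541)

L_1: Δ = A_1−P = (-8.5000, 3.0000) → ‖Δ‖ = √81.2500 = 9.0139
L_2: Δ = A_2−P = (-3.5000, -2.0000) → ‖Δ‖ = √16.2500 = 4.0311
L_3: Δ = A_3−P = (-8.5000, 0.5000) → ‖Δ‖ = √72.5000 = 8.5147
L_4: Δ = A_4−P = (1.5000, 3.0000) → ‖Δ‖ = √11.2500 = 3.3541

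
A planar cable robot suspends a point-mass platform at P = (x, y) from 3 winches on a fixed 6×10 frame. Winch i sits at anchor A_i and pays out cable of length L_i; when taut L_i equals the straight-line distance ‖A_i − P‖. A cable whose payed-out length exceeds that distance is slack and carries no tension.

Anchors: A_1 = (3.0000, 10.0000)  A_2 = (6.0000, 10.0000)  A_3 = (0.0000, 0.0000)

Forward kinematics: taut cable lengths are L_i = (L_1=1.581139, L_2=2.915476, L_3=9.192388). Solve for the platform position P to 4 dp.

(3.5000, 8.5000)

expand ‖A_i−P‖²=L_i² and subtract eq 1 (q_i ≔ ‖A_i‖²−L_i²)
q_1 = 9.0000+100.0000−2.5000 = 106.5000
eq1−eq2 → [-6.0000  0.0000]·P = -21.0000
eq1−eq3 → [6.0000  20.0000]·P = 191.0000
2×2 solve → P = (3.5000, 8.5000)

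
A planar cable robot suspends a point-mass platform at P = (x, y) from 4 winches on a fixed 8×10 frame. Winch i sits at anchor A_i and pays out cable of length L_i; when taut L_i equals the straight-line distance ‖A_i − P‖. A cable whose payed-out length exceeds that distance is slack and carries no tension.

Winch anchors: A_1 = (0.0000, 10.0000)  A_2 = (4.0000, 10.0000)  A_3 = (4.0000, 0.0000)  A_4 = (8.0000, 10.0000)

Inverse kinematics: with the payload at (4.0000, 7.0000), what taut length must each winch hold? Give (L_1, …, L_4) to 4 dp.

L_1 = √((0.0000−4.0000)² + (10.0000−7.0000)²) = 5.0000
L_2 = √((4.0000−4.0000)² + (10.0000−7.0000)²) = 3.0000
L_3 = √((4.0000−4.0000)² + (0.0000−7.0000)²) = 7.0000
L_4 = √((8.0000−4.0000)² + (10.0000−7.0000)²) = 5.0000

(5.0000, 3.0000, 7.0000, 5.0000)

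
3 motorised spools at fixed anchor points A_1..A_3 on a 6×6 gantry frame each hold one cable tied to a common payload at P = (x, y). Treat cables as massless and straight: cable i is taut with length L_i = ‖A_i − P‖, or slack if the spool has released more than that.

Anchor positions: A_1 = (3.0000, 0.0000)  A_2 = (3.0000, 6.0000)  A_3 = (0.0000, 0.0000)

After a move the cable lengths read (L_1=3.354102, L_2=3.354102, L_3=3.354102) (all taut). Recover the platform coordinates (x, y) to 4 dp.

(1.5000, 3.0000)

expand ‖A_i−P‖²=L_i² and subtract eq 1 (c_i ≔ ‖A_i‖²−L_i²)
c_1 = 9.0000+0.0000−11.2500 = -2.2500
eq1−eq2 → [0.0000  -12.0000]·P = -36.0000
eq1−eq3 → [6.0000  0.0000]·P = 9.0000
2×2 solve → P = (1.5000, 3.0000)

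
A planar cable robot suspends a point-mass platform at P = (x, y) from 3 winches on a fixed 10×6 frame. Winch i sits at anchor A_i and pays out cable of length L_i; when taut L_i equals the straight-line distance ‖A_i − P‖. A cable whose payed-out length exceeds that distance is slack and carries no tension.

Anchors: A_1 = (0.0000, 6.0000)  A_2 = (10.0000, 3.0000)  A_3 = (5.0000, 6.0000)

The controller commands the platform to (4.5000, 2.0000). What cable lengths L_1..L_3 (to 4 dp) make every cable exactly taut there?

cable 1: Δx=-4.5000, Δy=4.0000; L_1 = √(Δx²+Δy²) = 6.0208
cable 2: Δx=5.5000, Δy=1.0000; L_2 = √(Δx²+Δy²) = 5.5902
cable 3: Δx=0.5000, Δy=4.0000; L_3 = √(Δx²+Δy²) = 4.0311

(6.0208, 5.5902, 4.0311)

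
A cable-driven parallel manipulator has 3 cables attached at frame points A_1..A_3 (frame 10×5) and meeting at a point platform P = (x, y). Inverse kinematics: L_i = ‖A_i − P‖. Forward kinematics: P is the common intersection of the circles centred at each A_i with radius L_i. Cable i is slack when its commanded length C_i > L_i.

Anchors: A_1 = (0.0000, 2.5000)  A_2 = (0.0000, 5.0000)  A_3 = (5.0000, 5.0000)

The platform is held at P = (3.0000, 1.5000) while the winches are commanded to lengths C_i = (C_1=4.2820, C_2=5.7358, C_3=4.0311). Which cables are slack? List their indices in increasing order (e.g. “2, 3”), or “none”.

i=1: geometric 3.1623 vs commanded 4.2820 ⇒ slack
i=2: geometric 4.6098 vs commanded 5.7358 ⇒ slack
i=3: geometric 4.0311 vs commanded 4.0311 ⇒ taut

1, 2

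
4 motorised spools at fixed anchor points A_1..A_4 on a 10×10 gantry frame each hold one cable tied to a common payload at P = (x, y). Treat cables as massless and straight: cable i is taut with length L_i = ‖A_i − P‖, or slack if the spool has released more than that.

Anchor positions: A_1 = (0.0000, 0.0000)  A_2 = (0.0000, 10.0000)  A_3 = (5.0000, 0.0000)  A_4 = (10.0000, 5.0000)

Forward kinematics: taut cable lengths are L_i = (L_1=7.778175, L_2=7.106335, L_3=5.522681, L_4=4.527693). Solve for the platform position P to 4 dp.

(5.5000, 5.5000)

expand ‖A_i−P‖²=L_i² and subtract eq 1 (c_i ≔ ‖A_i‖²−L_i²)
c_1 = 0.0000+0.0000−60.5000 = -60.5000
eq1−eq2 → [0.0000  -20.0000]·P = -110.0000
eq1−eq3 → [-10.0000  0.0000]·P = -55.0000
eq1−eq4 → [-20.0000  -10.0000]·P = -165.0000
2×2 solve → P = (5.5000, 5.5000)
check cable 4: ‖A_4−P‖² = 20.5000 ≈ L_4² = 20.5000 ✓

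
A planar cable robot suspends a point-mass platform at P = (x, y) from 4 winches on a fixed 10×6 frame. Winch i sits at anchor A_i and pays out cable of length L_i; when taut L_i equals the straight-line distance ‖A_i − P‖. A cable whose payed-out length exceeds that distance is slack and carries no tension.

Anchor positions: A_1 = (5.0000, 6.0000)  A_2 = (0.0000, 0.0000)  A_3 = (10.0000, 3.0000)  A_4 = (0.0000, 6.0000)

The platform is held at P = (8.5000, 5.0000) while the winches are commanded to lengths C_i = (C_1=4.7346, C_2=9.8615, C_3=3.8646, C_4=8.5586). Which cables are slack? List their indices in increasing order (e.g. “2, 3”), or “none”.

cable 1: L_1 = ‖A_1−P‖ = 3.6401;  C_1 = 4.7346 → slack
cable 2: L_2 = ‖A_2−P‖ = 9.8615;  C_2 = 9.8615 → taut
cable 3: L_3 = ‖A_3−P‖ = 2.5000;  C_3 = 3.8646 → slack
cable 4: L_4 = ‖A_4−P‖ = 8.5586;  C_4 = 8.5586 → taut

1, 3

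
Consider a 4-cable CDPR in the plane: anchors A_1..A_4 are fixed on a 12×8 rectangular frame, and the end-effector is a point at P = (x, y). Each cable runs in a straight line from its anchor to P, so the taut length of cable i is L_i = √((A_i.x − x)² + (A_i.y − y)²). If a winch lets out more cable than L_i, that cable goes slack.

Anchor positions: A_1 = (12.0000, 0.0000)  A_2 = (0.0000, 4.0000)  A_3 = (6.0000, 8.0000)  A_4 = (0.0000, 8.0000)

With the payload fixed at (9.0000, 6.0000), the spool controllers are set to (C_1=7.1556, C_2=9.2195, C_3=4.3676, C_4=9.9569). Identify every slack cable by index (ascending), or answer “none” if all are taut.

cable 1: √((3.0000)²+(-6.0000)²)=6.7082, C_1=7.1556: slack
cable 2: √((-9.0000)²+(-2.0000)²)=9.2195, C_2=9.2195: taut
cable 3: √((-3.0000)²+(2.0000)²)=3.6056, C_3=4.3676: slack
cable 4: √((-9.0000)²+(2.0000)²)=9.2195, C_4=9.9569: slack

1, 3, 4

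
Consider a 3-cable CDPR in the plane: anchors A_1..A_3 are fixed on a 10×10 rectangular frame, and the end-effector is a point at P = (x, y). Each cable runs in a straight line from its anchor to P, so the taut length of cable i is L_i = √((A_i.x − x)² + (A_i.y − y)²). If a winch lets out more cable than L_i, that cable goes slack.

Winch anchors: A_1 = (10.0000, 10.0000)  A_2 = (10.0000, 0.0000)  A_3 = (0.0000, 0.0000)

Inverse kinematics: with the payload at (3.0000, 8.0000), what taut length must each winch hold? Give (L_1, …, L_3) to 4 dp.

L_1 = √((10.0000−3.0000)² + (10.0000−8.0000)²) = 7.2801
L_2 = √((10.0000−3.0000)² + (0.0000−8.0000)²) = 10.6301
L_3 = √((0.0000−3.0000)² + (0.0000−8.0000)²) = 8.5440

(7.2801, 10.6301, 8.5440)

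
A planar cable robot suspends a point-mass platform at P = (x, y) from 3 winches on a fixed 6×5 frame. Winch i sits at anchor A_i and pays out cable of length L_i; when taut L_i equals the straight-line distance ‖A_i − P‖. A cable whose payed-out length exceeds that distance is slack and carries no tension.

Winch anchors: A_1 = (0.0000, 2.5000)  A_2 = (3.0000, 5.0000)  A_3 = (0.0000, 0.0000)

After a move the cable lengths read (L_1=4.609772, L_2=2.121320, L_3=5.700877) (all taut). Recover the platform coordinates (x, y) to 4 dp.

(4.5000, 3.5000)

each cable: (A_i−P)·(A_i−P) = L_i²; let c_i = ‖A_i‖²−L_i²
c_1 = 0.0000+6.2500−21.2500 = -15.0000
row 1: -6.0000x − 5.0000y = -44.5000  (c_2=29.5000)
row 2: 0.0000x + 5.0000y = 17.5000  (c_3=-32.5000)
Cramer on rows 1–2 → x = 4.5000, y = 3.5000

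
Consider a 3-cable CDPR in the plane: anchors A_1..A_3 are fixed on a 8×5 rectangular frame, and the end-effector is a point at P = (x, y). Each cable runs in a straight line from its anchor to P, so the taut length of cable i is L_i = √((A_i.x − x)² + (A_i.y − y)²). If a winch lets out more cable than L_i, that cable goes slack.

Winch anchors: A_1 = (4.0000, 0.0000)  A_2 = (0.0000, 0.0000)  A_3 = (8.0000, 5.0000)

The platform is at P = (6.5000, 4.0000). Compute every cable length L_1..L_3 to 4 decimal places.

L_1: Δ = A_1−P = (-2.5000, -4.0000) → ‖Δ‖ = √22.2500 = 4.7170
L_2: Δ = A_2−P = (-6.5000, -4.0000) → ‖Δ‖ = √58.2500 = 7.6322
L_3: Δ = A_3−P = (1.5000, 1.0000) → ‖Δ‖ = √3.2500 = 1.8028

(4.7170, 7.6322, 1.8028)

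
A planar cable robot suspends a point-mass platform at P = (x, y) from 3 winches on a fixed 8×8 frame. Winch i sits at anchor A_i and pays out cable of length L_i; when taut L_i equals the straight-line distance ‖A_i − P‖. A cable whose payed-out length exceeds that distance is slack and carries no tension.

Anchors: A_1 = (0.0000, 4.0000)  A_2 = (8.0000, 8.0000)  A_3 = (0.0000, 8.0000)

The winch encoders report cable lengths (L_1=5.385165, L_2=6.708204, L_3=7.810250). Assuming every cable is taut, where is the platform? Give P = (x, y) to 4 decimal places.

expand ‖A_i−P‖²=L_i² and subtract eq 1 (c_i ≔ ‖A_i‖²−L_i²)
c_1 = 0.0000+16.0000−29.0000 = -13.0000
eq1−eq2 → [-16.0000  -8.0000]·P = -96.0000
eq1−eq3 → [0.0000  -8.0000]·P = -16.0000
2×2 solve → P = (5.0000, 2.0000)

(5.0000, 2.0000)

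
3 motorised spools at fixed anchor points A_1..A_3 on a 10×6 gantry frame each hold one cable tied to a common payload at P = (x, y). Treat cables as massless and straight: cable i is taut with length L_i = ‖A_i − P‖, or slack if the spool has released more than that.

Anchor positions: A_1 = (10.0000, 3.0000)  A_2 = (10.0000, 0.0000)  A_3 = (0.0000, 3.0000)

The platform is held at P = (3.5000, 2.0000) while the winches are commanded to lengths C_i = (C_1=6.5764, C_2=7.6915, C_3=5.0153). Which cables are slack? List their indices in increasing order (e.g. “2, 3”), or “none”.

i=1: geometric 6.5765 vs commanded 6.5764 ⇒ taut
i=2: geometric 6.8007 vs commanded 7.6915 ⇒ slack
i=3: geometric 3.6401 vs commanded 5.0153 ⇒ slack

2, 3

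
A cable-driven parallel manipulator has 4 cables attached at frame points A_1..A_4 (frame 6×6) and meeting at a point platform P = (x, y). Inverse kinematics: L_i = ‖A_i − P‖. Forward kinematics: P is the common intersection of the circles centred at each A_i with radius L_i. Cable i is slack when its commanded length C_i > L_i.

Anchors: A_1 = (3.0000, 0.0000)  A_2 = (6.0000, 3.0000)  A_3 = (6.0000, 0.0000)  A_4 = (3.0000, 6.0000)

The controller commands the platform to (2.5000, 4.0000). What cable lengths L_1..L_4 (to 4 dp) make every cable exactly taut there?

(4.0311, 3.6401, 5.3151, 2.0616)

L_1: Δ = A_1−P = (0.5000, -4.0000) → ‖Δ‖ = √16.2500 = 4.0311
L_2: Δ = A_2−P = (3.5000, -1.0000) → ‖Δ‖ = √13.2500 = 3.6401
L_3: Δ = A_3−P = (3.5000, -4.0000) → ‖Δ‖ = √28.2500 = 5.3151
L_4: Δ = A_4−P = (0.5000, 2.0000) → ‖Δ‖ = √4.2500 = 2.0616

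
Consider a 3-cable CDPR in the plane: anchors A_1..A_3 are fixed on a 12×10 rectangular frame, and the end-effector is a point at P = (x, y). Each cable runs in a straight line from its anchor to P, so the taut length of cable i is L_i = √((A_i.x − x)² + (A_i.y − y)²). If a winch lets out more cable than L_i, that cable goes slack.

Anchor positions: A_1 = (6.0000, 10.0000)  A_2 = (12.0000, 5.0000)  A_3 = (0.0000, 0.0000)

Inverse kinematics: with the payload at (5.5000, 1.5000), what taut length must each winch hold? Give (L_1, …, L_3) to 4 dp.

cable 1: Δx=0.5000, Δy=8.5000; L_1 = √(Δx²+Δy²) = 8.5147
cable 2: Δx=6.5000, Δy=3.5000; L_2 = √(Δx²+Δy²) = 7.3824
cable 3: Δx=-5.5000, Δy=-1.5000; L_3 = √(Δx²+Δy²) = 5.7009

(8.5147, 7.3824, 5.7009)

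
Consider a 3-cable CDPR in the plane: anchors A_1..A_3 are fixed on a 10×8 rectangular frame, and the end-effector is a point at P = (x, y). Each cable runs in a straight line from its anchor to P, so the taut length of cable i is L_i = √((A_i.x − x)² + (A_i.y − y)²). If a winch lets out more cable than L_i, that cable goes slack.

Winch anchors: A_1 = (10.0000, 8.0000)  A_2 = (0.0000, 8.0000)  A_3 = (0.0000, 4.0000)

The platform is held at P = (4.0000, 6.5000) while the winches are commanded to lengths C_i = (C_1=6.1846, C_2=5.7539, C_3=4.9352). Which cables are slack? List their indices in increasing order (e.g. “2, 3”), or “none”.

i=1: geometric 6.1847 vs commanded 6.1846 ⇒ taut
i=2: geometric 4.2720 vs commanded 5.7539 ⇒ slack
i=3: geometric 4.7170 vs commanded 4.9352 ⇒ slack

2, 3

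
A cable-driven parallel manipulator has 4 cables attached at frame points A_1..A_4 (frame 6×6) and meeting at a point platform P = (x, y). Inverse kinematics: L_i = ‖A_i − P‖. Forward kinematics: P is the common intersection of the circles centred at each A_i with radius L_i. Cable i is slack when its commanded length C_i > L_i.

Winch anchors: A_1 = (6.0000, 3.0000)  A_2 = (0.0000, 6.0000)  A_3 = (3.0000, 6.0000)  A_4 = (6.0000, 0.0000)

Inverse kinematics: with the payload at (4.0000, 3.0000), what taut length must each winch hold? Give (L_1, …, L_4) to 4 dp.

cable 1: Δx=2.0000, Δy=0.0000; L_1 = √(Δx²+Δy²) = 2.0000
cable 2: Δx=-4.0000, Δy=3.0000; L_2 = √(Δx²+Δy²) = 5.0000
cable 3: Δx=-1.0000, Δy=3.0000; L_3 = √(Δx²+Δy²) = 3.1623
cable 4: Δx=2.0000, Δy=-3.0000; L_4 = √(Δx²+Δy²) = 3.6056

(2.0000, 5.0000, 3.1623, 3.6056)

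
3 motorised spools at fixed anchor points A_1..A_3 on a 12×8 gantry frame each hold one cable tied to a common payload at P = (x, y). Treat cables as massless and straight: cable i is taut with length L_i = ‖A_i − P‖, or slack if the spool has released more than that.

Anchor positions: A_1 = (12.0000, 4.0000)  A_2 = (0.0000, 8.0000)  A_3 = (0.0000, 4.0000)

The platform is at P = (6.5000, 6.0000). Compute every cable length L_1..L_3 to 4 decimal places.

(5.8523, 6.8007, 6.8007)

L_1: Δ = A_1−P = (5.5000, -2.0000) → ‖Δ‖ = √34.2500 = 5.8523
L_2: Δ = A_2−P = (-6.5000, 2.0000) → ‖Δ‖ = √46.2500 = 6.8007
L_3: Δ = A_3−P = (-6.5000, -2.0000) → ‖Δ‖ = √46.2500 = 6.8007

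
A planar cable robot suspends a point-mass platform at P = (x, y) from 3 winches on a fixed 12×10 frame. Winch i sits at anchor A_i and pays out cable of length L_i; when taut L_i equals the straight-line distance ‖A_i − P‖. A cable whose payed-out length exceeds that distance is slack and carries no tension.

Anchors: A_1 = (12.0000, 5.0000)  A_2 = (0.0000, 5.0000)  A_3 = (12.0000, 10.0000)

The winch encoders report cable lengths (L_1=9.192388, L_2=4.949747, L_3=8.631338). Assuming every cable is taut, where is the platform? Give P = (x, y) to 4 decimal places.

(3.5000, 8.5000)

each cable: (A_i−P)·(A_i−P) = L_i²; let c_i = ‖A_i‖²−L_i²
c_1 = 144.0000+25.0000−84.5000 = 84.5000
row 1: 24.0000x + 0.0000y = 84.0000  (c_2=0.5000)
row 2: 0.0000x − 10.0000y = -85.0000  (c_3=169.5000)
Cramer on rows 1–2 → x = 3.5000, y = 8.5000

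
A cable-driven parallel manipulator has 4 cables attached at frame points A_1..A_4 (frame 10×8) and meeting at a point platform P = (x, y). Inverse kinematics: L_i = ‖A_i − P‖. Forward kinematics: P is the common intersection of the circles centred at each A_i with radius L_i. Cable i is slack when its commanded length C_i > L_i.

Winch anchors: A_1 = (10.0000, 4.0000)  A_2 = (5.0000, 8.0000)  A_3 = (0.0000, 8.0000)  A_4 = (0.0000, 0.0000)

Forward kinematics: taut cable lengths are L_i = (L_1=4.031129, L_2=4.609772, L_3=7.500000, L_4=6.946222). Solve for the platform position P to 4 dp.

(6.0000, 3.5000)

each cable: (A_i−P)·(A_i−P) = L_i²; let q_i = ‖A_i‖²−L_i²
q_1 = 100.0000+16.0000−16.2500 = 99.7500
row 1: 10.0000x − 8.0000y = 32.0000  (q_2=67.7500)
row 2: 20.0000x − 8.0000y = 92.0000  (q_3=7.7500)
row 3: 20.0000x + 8.0000y = 148.0000  (q_4=-48.2500)
Cramer on rows 1–2 → x = 6.0000, y = 3.5000
check cable 4: ‖A_4−P‖² = 48.2500 ≈ L_4² = 48.2500 ✓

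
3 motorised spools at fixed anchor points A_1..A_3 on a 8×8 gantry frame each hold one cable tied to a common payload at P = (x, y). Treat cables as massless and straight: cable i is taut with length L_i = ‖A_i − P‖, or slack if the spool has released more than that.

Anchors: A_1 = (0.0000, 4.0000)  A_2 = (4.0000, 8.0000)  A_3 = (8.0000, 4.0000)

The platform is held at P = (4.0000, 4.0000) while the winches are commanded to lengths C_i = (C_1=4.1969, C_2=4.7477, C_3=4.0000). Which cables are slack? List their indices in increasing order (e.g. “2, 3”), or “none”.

cable 1: L_1 = ‖A_1−P‖ = 4.0000;  C_1 = 4.1969 → slack
cable 2: L_2 = ‖A_2−P‖ = 4.0000;  C_2 = 4.7477 → slack
cable 3: L_3 = ‖A_3−P‖ = 4.0000;  C_3 = 4.0000 → taut

1, 2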